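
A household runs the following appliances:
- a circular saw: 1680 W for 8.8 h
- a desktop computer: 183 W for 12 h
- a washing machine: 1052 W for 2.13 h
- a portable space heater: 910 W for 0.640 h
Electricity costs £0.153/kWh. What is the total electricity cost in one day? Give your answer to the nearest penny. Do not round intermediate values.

£3.03

circular saw: 1680 W × 8.8 h = 14,784 Wh = 14.78 kWh
desktop computer: 183 W × 12 h = 2,196 Wh = 2.196 kWh
washing machine: 1052 W × 2.13 h = 2,241 Wh = 2.241 kWh
portable space heater: 910 W × 0.640 h = 582 Wh = 0.5824 kWh
Total energy = 14.78 + 2.196 + 2.241 + 0.5824 = 19.8 kWh
Cost = 19.8 kWh × £0.153 = £3.03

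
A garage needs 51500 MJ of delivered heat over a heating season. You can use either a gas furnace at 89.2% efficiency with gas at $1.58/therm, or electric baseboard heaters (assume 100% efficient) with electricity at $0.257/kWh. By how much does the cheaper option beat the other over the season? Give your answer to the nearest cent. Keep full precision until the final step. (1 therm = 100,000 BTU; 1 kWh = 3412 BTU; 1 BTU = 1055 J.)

Heat load = 51500 MJ = 51,500,000,000 J / 1055 = 48,815,166 BTU
Gas: input = 48,815,166 / 0.892 = 54,725,522 BTU = 547.3 therm → 547.3 × $1.58 = $864.66
Electric: 48,815,166 BTU / 3412 = 14,310 kWh → × $0.257 = $3,676.88
Difference = |$864.66 − $3,676.88| = $2,812.21

$2812.21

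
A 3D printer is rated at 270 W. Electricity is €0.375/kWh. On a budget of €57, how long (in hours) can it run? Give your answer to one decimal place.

Energy budget = €57 / €0.375 per kWh = 152 kWh = 152,000 Wh
Runtime = 152,000 Wh / 270 W = 563 h

563.0 h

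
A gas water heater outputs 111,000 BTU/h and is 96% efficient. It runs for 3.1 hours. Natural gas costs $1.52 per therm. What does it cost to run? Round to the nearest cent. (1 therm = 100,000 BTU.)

Heat delivered = 111,000 BTU/h × 3.1 h = 344,100 BTU
Gas input = 344,100 / 0.96 = 358,438 BTU
= 358,438 / 100,000 = 3.584 therm
Cost = 3.584 × $1.52/therm = $5.45

$5.45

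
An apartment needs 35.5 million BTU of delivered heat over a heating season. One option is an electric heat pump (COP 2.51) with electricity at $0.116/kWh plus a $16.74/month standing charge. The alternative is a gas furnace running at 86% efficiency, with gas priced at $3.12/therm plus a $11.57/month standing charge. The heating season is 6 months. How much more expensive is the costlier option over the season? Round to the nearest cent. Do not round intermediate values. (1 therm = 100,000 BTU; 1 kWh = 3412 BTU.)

Heat load = 35.5 × 10⁶ BTU = 35,500,000 BTU
Gas: input = 35,500,000 / 0.86 = 41,279,070 BTU = 412.8 therm → 412.8 × $3.12 = $1,287.91; + 6 × $11.57 standing = $1,357.33
Heat pump: 35,500,000 BTU / 3412 = 10,400 kWh heat; / 2.51 = 4,145 kWh in → × $0.116 = $480.84; + 6 × $16.74 standing = $581.28
Difference = |$1,357.33 − $581.28| = $776.04

$776.04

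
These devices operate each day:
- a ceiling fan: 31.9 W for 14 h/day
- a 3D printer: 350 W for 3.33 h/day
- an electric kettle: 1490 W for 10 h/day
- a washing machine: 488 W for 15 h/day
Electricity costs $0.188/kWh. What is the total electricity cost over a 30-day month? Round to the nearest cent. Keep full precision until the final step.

$134.41

ceiling fan: 31.9 W × 14 h × 30 d = 13,398 Wh = 13.4 kWh
3D printer: 350 W × 3.33 h × 30 d = 34,965 Wh = 34.97 kWh
electric kettle: 1490 W × 10 h × 30 d = 447,000 Wh = 447 kWh
washing machine: 488 W × 15 h × 30 d = 219,600 Wh = 219.6 kWh
Total energy = 13.4 + 34.97 + 447 + 219.6 = 715 kWh
Cost = 715 kWh × $0.188 = $134.41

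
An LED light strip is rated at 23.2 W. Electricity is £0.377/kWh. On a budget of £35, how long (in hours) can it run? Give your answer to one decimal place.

Energy budget = £35 / £0.377 per kWh = 92.84 kWh = 92,838 Wh
Runtime = 92,838 Wh / 23.2 W = 4,002 h

4001.6 h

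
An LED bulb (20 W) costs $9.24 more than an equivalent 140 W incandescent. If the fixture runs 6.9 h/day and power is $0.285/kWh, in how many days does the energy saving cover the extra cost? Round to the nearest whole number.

39 days

Power saved = 140 − 20 = 120 W
Daily energy saved = 120 W × 6.9 h = 828 Wh = 0.828 kWh
Daily savings = 0.828 × $0.285 = $0.2360
Payback = $9.24 / $0.2360 per day = 39.16 days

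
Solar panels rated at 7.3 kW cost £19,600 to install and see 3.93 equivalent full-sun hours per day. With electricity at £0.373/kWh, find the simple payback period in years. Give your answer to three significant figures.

Daily generation = 7.3 kW × 3.93 h = 28.69 kWh
Annual generation = 28.69 × 365 = 10471 kWh
Annual savings = 10471 × £0.373 = £3,905.86
Payback = £19,600 / £3,905.86 = 5.02 years

5.02 years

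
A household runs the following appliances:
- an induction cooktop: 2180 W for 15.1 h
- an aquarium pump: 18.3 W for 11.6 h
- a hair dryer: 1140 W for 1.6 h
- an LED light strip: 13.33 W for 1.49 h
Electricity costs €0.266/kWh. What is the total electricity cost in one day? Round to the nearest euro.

€9

induction cooktop: 2180 W × 15.1 h = 32,918 Wh = 32.92 kWh
aquarium pump: 18.3 W × 11.6 h = 212 Wh = 0.2123 kWh
hair dryer: 1140 W × 1.6 h = 1,824 Wh = 1.824 kWh
LED light strip: 13.33 W × 1.49 h = 20 Wh = 0.01986 kWh
Total energy = 32.92 + 0.2123 + 1.824 + 0.01986 = 34.97 kWh
Cost = 34.97 kWh × €0.266 = €9.30 ≈ €9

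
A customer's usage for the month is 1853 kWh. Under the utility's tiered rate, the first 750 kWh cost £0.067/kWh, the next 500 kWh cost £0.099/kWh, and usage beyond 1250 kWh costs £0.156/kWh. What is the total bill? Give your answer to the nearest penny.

£193.82

First 750 kWh × £0.067 = £50.25
Next 500 kWh × £0.099 = £49.50
Remaining 603 kWh × £0.156 = £94.07
Total = £193.82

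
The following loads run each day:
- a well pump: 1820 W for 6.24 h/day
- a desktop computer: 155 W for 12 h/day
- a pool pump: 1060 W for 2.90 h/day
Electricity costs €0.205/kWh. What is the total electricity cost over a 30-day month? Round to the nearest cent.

€100.19

well pump: 1820 W × 6.24 h × 30 d = 340,704 Wh = 340.7 kWh
desktop computer: 155 W × 12 h × 30 d = 55,800 Wh = 55.8 kWh
pool pump: 1060 W × 2.90 h × 30 d = 92,220 Wh = 92.22 kWh
Total energy = 340.7 + 55.8 + 92.22 = 488.7 kWh
Cost = 488.7 kWh × €0.205 = €100.19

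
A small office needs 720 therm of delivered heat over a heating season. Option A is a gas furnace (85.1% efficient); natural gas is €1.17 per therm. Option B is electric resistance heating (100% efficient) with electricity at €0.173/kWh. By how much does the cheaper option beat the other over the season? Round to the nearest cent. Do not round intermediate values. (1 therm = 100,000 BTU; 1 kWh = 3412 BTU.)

€2660.75

Heat load = 720 therm × 100,000 = 72,000,000 BTU
Gas: input = 72,000,000 / 0.851 = 84,606,345 BTU = 846.1 therm → 846.1 × €1.17 = €989.89
Electric: 72,000,000 BTU / 3412 = 21,100 kWh → × €0.173 = €3,650.64
Difference = |€989.89 − €3,650.64| = €2,660.75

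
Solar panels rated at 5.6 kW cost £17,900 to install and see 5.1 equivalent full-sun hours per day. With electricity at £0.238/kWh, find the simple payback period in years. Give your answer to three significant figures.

Daily generation = 5.6 kW × 5.1 h = 28.56 kWh
Annual generation = 28.56 × 365 = 10424 kWh
Annual savings = 10424 × £0.238 = £2,481.01
Payback = £17,900 / £2,481.01 = 7.21 years

7.21 years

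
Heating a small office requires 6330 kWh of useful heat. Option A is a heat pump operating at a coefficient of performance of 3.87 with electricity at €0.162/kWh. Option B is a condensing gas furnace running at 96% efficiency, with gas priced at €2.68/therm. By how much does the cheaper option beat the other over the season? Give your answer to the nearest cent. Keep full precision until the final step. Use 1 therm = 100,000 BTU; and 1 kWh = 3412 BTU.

€337.97

Heat load = 6330 kWh × 3412 = 21,597,960 BTU
Gas: input = 21,597,960 / 0.96 = 22,497,875 BTU = 225 therm → 225 × €2.68 = €602.94
Heat pump: 21,597,960 BTU / 3412 = 6,330 kWh heat; / 3.87 = 1,636 kWh in → × €0.162 = €264.98
Difference = |€602.94 − €264.98| = €337.97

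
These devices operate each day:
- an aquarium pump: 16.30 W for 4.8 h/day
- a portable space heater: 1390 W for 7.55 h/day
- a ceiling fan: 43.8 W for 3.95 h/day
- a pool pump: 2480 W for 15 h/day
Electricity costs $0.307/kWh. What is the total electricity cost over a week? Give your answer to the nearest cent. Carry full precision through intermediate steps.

aquarium pump: 16.30 W × 4.8 h × 7 d = 548 Wh = 0.5477 kWh
portable space heater: 1390 W × 7.55 h × 7 d = 73,462 Wh = 73.46 kWh
ceiling fan: 43.8 W × 3.95 h × 7 d = 1,211 Wh = 1.211 kWh
pool pump: 2480 W × 15 h × 7 d = 260,400 Wh = 260.4 kWh
Total energy = 0.5477 + 73.46 + 1.211 + 260.4 = 335.6 kWh
Cost = 335.6 kWh × $0.307 = $103.04

$103.04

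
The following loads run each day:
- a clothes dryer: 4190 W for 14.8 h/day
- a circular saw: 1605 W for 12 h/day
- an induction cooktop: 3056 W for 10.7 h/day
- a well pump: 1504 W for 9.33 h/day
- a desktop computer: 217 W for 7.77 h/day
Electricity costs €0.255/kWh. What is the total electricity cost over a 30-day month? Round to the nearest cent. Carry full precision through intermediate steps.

€992.13

clothes dryer: 4190 W × 14.8 h × 30 d = 1,860,360 Wh = 1,860 kWh
circular saw: 1605 W × 12 h × 30 d = 577,800 Wh = 577.8 kWh
induction cooktop: 3056 W × 10.7 h × 30 d = 980,976 Wh = 981 kWh
well pump: 1504 W × 9.33 h × 30 d = 420,970 Wh = 421 kWh
desktop computer: 217 W × 7.77 h × 30 d = 50,583 Wh = 50.58 kWh
Total energy = 1,860 + 577.8 + 981 + 421 + 50.58 = 3,891 kWh
Cost = 3,891 kWh × €0.255 = €992.13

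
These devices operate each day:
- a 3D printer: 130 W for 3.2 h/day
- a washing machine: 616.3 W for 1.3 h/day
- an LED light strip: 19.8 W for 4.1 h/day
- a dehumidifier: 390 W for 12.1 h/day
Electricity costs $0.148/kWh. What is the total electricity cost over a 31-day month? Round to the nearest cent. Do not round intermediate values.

$27.61

3D printer: 130 W × 3.2 h × 31 d = 12,896 Wh = 12.9 kWh
washing machine: 616.3 W × 1.3 h × 31 d = 24,837 Wh = 24.84 kWh
LED light strip: 19.8 W × 4.1 h × 31 d = 2,517 Wh = 2.517 kWh
dehumidifier: 390 W × 12.1 h × 31 d = 146,289 Wh = 146.3 kWh
Total energy = 12.9 + 24.84 + 2.517 + 146.3 = 186.5 kWh
Cost = 186.5 kWh × $0.148 = $27.61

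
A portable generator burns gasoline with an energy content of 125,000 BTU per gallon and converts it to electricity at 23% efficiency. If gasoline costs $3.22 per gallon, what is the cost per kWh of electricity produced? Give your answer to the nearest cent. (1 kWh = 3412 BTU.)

Electrical output per gallon = 125,000 BTU × 0.23 / 3412 BTU/kWh = 8.426 kWh
Cost per kWh = $3.22 / 8.426 kWh = $0.382

$0.38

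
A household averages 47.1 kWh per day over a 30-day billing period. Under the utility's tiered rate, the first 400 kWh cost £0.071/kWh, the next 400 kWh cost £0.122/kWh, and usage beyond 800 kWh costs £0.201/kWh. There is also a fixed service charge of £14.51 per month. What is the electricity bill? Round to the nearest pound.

Usage = 47.1 kWh/day × 30 days = 1413 kWh
First 400 kWh × £0.071 = £28.40
Next 400 kWh × £0.122 = £48.80
Remaining 613 kWh × £0.201 = £123.21
Energy charge = £200.41; + service £14.51 = £214.92 ≈ £215

£215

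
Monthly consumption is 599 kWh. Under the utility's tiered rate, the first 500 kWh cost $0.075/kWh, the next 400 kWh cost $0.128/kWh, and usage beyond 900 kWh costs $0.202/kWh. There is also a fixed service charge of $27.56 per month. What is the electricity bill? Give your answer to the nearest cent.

$77.73

First 500 kWh × $0.075 = $37.50
Next 99 kWh × $0.128 = $12.67
Remaining tier: 0 kWh (not reached)
Energy charge = $50.17; + service $27.56 = $77.73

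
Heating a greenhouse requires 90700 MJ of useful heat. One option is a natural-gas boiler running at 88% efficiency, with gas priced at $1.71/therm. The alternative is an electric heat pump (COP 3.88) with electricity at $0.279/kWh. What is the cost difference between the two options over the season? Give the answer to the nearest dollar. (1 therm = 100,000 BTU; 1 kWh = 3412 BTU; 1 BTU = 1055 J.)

Heat load = 90700 MJ = 90,700,000,000 J / 1055 = 85,971,564 BTU
Gas: input = 85,971,564 / 0.88 = 97,694,959 BTU = 976.9 therm → 976.9 × $1.71 = $1,670.58
Heat pump: 85,971,564 BTU / 3412 = 25,200 kWh heat; / 3.88 = 6,494 kWh in → × $0.279 = $1,811.83
Difference = |$1,670.58 − $1,811.83| = $141.25 ≈ $141

$141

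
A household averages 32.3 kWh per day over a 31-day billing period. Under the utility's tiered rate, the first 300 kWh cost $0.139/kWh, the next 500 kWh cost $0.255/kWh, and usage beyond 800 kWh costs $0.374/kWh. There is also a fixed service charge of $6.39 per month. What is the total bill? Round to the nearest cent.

$250.88

Usage = 32.3 kWh/day × 31 days = 1001.3 kWh
First 300 kWh × $0.139 = $41.70
Next 500 kWh × $0.255 = $127.50
Remaining 201.3 kWh × $0.374 = $75.29
Energy charge = $244.49; + service $6.39 = $250.88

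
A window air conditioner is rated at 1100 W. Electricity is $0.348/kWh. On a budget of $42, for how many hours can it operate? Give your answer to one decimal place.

109.7 h

Energy budget = $42 / $0.348 per kWh = 120.7 kWh = 120,690 Wh
Runtime = 120,690 Wh / 1100 W = 109.7 h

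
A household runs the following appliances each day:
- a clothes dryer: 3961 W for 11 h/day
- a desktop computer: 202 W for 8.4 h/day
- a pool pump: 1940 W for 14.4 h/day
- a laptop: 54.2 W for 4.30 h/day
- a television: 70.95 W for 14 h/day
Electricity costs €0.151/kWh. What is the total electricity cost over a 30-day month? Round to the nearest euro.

€337

clothes dryer: 3961 W × 11 h × 30 d = 1,307,130 Wh = 1,307 kWh
desktop computer: 202 W × 8.4 h × 30 d = 50,904 Wh = 50.9 kWh
pool pump: 1940 W × 14.4 h × 30 d = 838,080 Wh = 838.1 kWh
laptop: 54.2 W × 4.30 h × 30 d = 6,992 Wh = 6.992 kWh
television: 70.95 W × 14 h × 30 d = 29,799 Wh = 29.8 kWh
Total energy = 1,307 + 50.9 + 838.1 + 6.992 + 29.8 = 2,233 kWh
Cost = 2,233 kWh × €0.151 = €337.17 ≈ €337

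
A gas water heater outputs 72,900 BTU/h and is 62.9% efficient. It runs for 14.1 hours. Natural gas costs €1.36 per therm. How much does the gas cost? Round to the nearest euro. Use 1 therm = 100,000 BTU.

€22

Heat delivered = 72,900 BTU/h × 14.1 h = 1,027,890 BTU
Gas input = 1,027,890 / 0.629 = 1,634,165 BTU
= 1,634,165 / 100,000 = 16.34 therm
Cost = 16.34 × €1.36/therm = €22.22 ≈ €22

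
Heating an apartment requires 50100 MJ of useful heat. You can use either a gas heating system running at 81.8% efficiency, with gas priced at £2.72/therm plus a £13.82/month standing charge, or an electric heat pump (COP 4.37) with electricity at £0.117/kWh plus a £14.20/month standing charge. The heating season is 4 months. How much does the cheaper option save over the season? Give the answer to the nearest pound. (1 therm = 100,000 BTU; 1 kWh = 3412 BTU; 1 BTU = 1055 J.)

£1205

Heat load = 50100 MJ = 50,100,000,000 J / 1055 = 47,488,152 BTU
Gas: input = 47,488,152 / 0.818 = 58,053,975 BTU = 580.5 therm → 580.5 × £2.72 = £1,579.07; + 4 × £13.82 standing = £1,634.35
Heat pump: 47,488,152 BTU / 3412 = 13,920 kWh heat; / 4.37 = 3,185 kWh in → × £0.117 = £372.63; + 4 × £14.20 standing = £429.43
Difference = |£1,634.35 − £429.43| = £1,204.92 ≈ £1205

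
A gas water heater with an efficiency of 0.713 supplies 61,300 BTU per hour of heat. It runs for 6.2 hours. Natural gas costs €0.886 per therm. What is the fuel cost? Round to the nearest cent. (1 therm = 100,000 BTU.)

€4.72

Heat delivered = 61,300 BTU/h × 6.2 h = 380,060 BTU
Gas input = 380,060 / 0.713 = 533,043 BTU
= 533,043 / 100,000 = 5.33 therm
Cost = 5.33 × €0.886/therm = €4.72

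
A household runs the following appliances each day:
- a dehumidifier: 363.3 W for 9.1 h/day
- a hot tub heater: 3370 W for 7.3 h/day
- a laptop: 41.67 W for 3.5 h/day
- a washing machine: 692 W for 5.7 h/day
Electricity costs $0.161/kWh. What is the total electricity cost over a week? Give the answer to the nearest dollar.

$36

dehumidifier: 363.3 W × 9.1 h × 7 d = 23,142 Wh = 23.14 kWh
hot tub heater: 3370 W × 7.3 h × 7 d = 172,207 Wh = 172.2 kWh
laptop: 41.67 W × 3.5 h × 7 d = 1,021 Wh = 1.021 kWh
washing machine: 692 W × 5.7 h × 7 d = 27,611 Wh = 27.61 kWh
Total energy = 23.14 + 172.2 + 1.021 + 27.61 = 224 kWh
Cost = 224 kWh × $0.161 = $36.06 ≈ $36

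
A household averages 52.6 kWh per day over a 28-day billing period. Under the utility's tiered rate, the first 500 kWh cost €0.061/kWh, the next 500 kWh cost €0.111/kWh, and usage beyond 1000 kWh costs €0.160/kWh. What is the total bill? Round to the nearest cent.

€161.65

Usage = 52.6 kWh/day × 28 days = 1472.8 kWh
First 500 kWh × €0.061 = €30.50
Next 500 kWh × €0.111 = €55.50
Remaining 472.8 kWh × €0.160 = €75.65
Total = €161.65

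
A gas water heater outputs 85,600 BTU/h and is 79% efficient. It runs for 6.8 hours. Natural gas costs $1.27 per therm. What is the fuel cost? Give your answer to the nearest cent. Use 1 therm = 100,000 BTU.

Heat delivered = 85,600 BTU/h × 6.8 h = 582,080 BTU
Gas input = 582,080 / 0.79 = 736,810 BTU
= 736,810 / 100,000 = 7.368 therm
Cost = 7.368 × $1.27/therm = $9.36

$9.36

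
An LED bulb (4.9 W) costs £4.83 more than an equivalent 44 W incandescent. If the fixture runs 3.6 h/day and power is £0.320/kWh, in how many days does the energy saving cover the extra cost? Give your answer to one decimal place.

Power saved = 44 − 4.9 = 39.1 W
Daily energy saved = 39.1 W × 3.6 h = 140.8 Wh = 0.14076 kWh
Daily savings = 0.14076 × £0.320 = £0.0450
Payback = £4.83 / £0.0450 per day = 107.2 days

107.2 days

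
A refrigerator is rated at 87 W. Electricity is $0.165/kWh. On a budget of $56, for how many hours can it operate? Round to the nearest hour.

3901 h

Energy budget = $56 / $0.165 per kWh = 339.4 kWh = 339,394 Wh
Runtime = 339,394 Wh / 87 W = 3,901 h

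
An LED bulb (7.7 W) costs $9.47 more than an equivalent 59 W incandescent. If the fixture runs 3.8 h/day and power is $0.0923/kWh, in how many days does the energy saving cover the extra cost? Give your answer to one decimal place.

Power saved = 59 − 7.7 = 51.3 W
Daily energy saved = 51.3 W × 3.8 h = 194.9 Wh = 0.19494 kWh
Daily savings = 0.19494 × $0.0923 = $0.0180
Payback = $9.47 / $0.0180 per day = 526.3 days

526.3 days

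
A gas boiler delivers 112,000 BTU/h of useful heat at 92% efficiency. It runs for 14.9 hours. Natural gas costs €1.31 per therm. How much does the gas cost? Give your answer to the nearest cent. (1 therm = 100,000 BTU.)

€23.76

Heat delivered = 112,000 BTU/h × 14.9 h = 1,668,800 BTU
Gas input = 1,668,800 / 0.92 = 1,813,913 BTU
= 1,813,913 / 100,000 = 18.14 therm
Cost = 18.14 × €1.31/therm = €23.76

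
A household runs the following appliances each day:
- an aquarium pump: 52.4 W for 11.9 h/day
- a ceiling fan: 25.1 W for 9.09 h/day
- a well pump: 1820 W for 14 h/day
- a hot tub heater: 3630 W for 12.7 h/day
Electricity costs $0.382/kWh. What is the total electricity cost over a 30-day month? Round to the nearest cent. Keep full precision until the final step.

aquarium pump: 52.4 W × 11.9 h × 30 d = 18,707 Wh = 18.71 kWh
ceiling fan: 25.1 W × 9.09 h × 30 d = 6,845 Wh = 6.845 kWh
well pump: 1820 W × 14 h × 30 d = 764,400 Wh = 764.4 kWh
hot tub heater: 3630 W × 12.7 h × 30 d = 1,383,030 Wh = 1,383 kWh
Total energy = 18.71 + 6.845 + 764.4 + 1,383 = 2,173 kWh
Cost = 2,173 kWh × $0.382 = $830.08

$830.08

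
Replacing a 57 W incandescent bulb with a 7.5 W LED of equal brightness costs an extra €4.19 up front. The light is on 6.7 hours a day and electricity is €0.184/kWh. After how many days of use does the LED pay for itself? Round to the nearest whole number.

Power saved = 57 − 7.5 = 49.5 W
Daily energy saved = 49.5 W × 6.7 h = 331.7 Wh = 0.33165 kWh
Daily savings = 0.33165 × €0.184 = €0.0610
Payback = €4.19 / €0.0610 per day = 68.66 days

69 days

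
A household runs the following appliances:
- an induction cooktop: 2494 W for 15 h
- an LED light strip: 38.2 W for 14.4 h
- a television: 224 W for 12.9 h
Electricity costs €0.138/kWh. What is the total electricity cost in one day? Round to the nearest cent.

€5.64

induction cooktop: 2494 W × 15 h = 37,410 Wh = 37.41 kWh
LED light strip: 38.2 W × 14.4 h = 550 Wh = 0.5501 kWh
television: 224 W × 12.9 h = 2,890 Wh = 2.89 kWh
Total energy = 37.41 + 0.5501 + 2.89 = 40.85 kWh
Cost = 40.85 kWh × €0.138 = €5.64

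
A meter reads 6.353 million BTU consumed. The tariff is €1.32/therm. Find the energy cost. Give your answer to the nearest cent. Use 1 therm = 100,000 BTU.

6.353 million BTU × (10 therm/million BTU) = 63.53 therm
Cost = 63.53 therm × €1.32/therm = €83.86

€83.86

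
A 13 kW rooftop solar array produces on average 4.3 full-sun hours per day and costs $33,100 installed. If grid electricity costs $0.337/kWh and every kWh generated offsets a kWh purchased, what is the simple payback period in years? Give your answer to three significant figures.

Daily generation = 13 kW × 4.3 h = 55.9 kWh
Annual generation = 55.9 × 365 = 20404 kWh
Annual savings = 20404 × $0.337 = $6,875.98
Payback = $33,100 / $6,875.98 = 4.81 years

4.81 years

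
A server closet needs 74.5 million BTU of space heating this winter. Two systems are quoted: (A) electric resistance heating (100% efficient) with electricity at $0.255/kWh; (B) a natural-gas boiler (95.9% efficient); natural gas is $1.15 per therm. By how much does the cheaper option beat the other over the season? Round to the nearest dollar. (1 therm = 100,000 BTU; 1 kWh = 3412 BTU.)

Heat load = 74.5 × 10⁶ BTU = 74,500,000 BTU
Gas: input = 74,500,000 / 0.959 = 77,685,089 BTU = 776.9 therm → 776.9 × $1.15 = $893.38
Electric: 74,500,000 BTU / 3412 = 21,830 kWh → × $0.255 = $5,567.85
Difference = |$893.38 − $5,567.85| = $4,674.47 ≈ $4674

$4674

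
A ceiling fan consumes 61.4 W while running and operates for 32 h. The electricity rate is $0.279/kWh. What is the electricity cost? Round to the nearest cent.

Energy = 61.4 W × 32 h = 1,965 Wh = 1.965 kWh
Cost = 1.965 kWh × $0.279/kWh = $0.55

$0.55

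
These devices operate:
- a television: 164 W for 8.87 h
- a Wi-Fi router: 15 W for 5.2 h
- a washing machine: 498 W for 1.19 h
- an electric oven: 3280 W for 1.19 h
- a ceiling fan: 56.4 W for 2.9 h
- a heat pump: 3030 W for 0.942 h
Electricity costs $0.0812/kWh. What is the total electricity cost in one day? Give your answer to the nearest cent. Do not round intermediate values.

$0.73

television: 164 W × 8.87 h = 1,455 Wh = 1.455 kWh
Wi-Fi router: 15 W × 5.2 h = 78 Wh = 0.078 kWh
washing machine: 498 W × 1.19 h = 593 Wh = 0.5926 kWh
electric oven: 3280 W × 1.19 h = 3,903 Wh = 3.903 kWh
ceiling fan: 56.4 W × 2.9 h = 164 Wh = 0.1636 kWh
heat pump: 3030 W × 0.942 h = 2,854 Wh = 2.854 kWh
Total energy = 1.455 + 0.078 + 0.5926 + 3.903 + 0.1636 + 2.854 = 9.046 kWh
Cost = 9.046 kWh × $0.0812 = $0.73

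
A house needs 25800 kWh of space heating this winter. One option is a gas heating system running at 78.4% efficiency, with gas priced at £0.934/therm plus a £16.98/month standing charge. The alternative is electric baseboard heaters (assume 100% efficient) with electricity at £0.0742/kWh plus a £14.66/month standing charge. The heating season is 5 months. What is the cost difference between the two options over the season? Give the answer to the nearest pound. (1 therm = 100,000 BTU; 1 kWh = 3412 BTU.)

£854

Heat load = 25800 kWh × 3412 = 88,029,600 BTU
Gas: input = 88,029,600 / 0.784 = 112,282,653 BTU = 1,123 therm → 1,123 × £0.934 = £1,048.72; + 5 × £16.98 standing = £1,133.62
Electric: 88,029,600 BTU / 3412 = 25,800 kWh → × £0.0742 = £1,914.36; + 5 × £14.66 standing = £1,987.66
Difference = |£1,133.62 − £1,987.66| = £854.04 ≈ £854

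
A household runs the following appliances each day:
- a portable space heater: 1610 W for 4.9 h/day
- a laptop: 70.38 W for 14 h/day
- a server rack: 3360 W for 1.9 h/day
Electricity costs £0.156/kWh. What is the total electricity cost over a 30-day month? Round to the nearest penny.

portable space heater: 1610 W × 4.9 h × 30 d = 236,670 Wh = 236.7 kWh
laptop: 70.38 W × 14 h × 30 d = 29,560 Wh = 29.56 kWh
server rack: 3360 W × 1.9 h × 30 d = 191,520 Wh = 191.5 kWh
Total energy = 236.7 + 29.56 + 191.5 = 457.7 kWh
Cost = 457.7 kWh × £0.156 = £71.41

£71.41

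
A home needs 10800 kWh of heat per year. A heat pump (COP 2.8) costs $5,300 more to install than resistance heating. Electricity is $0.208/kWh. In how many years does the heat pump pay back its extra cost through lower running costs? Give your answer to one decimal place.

3.7 years

Resistance: 10800 kWh × $0.208 = $2,246.40/yr
Heat pump: 10800 / 2.8 = 3857 kWh in → × $0.208 = $802.29/yr
Annual savings = $1,444.11
Payback = $5,300 / $1,444.11 = 3.67 years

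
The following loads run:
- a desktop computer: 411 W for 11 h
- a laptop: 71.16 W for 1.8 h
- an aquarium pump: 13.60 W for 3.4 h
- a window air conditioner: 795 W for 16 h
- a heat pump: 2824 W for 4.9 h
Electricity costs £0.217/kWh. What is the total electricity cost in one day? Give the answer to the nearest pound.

£7

desktop computer: 411 W × 11 h = 4,521 Wh = 4.521 kWh
laptop: 71.16 W × 1.8 h = 128 Wh = 0.1281 kWh
aquarium pump: 13.60 W × 3.4 h = 46 Wh = 0.04624 kWh
window air conditioner: 795 W × 16 h = 12,720 Wh = 12.72 kWh
heat pump: 2824 W × 4.9 h = 13,838 Wh = 13.84 kWh
Total energy = 4.521 + 0.1281 + 0.04624 + 12.72 + 13.84 = 31.25 kWh
Cost = 31.25 kWh × £0.217 = £6.78 ≈ £7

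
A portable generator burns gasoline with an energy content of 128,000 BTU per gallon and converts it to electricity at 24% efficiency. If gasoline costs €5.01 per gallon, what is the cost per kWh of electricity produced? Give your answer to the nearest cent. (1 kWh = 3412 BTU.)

€0.56

Electrical output per gallon = 128,000 BTU × 0.24 / 3412 BTU/kWh = 9.004 kWh
Cost per kWh = €5.01 / 9.004 kWh = €0.556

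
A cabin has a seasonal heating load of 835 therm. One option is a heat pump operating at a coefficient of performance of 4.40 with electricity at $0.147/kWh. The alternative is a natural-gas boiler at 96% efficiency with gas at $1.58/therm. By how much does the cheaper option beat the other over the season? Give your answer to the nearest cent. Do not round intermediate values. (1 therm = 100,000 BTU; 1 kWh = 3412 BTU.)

$556.67

Heat load = 835 therm × 100,000 = 83,500,000 BTU
Gas: input = 83,500,000 / 0.96 = 86,979,167 BTU = 869.8 therm → 869.8 × $1.58 = $1,374.27
Heat pump: 83,500,000 BTU / 3412 = 24,470 kWh heat; / 4.40 = 5,562 kWh in → × $0.147 = $817.60
Difference = |$1,374.27 − $817.60| = $556.67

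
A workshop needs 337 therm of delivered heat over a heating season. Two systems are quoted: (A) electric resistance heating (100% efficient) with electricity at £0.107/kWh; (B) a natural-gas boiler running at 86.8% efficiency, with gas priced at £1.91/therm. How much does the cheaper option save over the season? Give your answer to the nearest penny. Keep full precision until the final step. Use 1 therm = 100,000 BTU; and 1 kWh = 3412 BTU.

Heat load = 337 therm × 100,000 = 33,700,000 BTU
Gas: input = 33,700,000 / 0.868 = 38,824,885 BTU = 388.2 therm → 388.2 × £1.91 = £741.56
Electric: 33,700,000 BTU / 3412 = 9,877 kWh → × £0.107 = £1,056.83
Difference = |£741.56 − £1,056.83| = £315.27

£315.27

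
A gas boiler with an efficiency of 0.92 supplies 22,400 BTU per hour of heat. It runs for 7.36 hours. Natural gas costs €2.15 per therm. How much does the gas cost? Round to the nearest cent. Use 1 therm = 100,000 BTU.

Heat delivered = 22,400 BTU/h × 7.36 h = 164,864 BTU
Gas input = 164,864 / 0.92 = 179,200 BTU
= 179,200 / 100,000 = 1.792 therm
Cost = 1.792 × €2.15/therm = €3.85

€3.85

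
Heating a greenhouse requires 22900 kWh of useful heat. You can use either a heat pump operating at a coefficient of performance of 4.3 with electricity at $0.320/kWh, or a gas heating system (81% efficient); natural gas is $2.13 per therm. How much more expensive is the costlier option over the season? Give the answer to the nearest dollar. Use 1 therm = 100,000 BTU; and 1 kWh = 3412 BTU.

Heat load = 22900 kWh × 3412 = 78,134,800 BTU
Gas: input = 78,134,800 / 0.81 = 96,462,716 BTU = 964.6 therm → 964.6 × $2.13 = $2,054.66
Heat pump: 78,134,800 BTU / 3412 = 22,900 kWh heat; / 4.3 = 5,326 kWh in → × $0.320 = $1,704.19
Difference = |$2,054.66 − $1,704.19| = $350.47 ≈ $350

$350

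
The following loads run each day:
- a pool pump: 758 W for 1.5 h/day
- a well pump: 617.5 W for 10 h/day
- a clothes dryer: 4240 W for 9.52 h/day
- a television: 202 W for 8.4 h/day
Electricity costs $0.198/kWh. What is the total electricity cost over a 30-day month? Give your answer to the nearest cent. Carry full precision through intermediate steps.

$293.28

pool pump: 758 W × 1.5 h × 30 d = 34,110 Wh = 34.11 kWh
well pump: 617.5 W × 10 h × 30 d = 185,250 Wh = 185.2 kWh
clothes dryer: 4240 W × 9.52 h × 30 d = 1,210,944 Wh = 1,211 kWh
television: 202 W × 8.4 h × 30 d = 50,904 Wh = 50.9 kWh
Total energy = 34.11 + 185.2 + 1,211 + 50.9 = 1,481 kWh
Cost = 1,481 kWh × $0.198 = $293.28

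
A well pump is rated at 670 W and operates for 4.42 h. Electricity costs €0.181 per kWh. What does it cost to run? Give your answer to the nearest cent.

€0.54

Energy = 670 W × 4.42 h = 2,961 Wh = 2.961 kWh
Cost = 2.961 kWh × €0.181/kWh = €0.54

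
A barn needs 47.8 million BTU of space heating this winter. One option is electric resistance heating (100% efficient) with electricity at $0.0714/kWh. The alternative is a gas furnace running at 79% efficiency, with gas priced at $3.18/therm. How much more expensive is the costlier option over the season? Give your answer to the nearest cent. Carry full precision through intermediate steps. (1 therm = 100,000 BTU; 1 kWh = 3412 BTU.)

$923.83

Heat load = 47.8 × 10⁶ BTU = 47,800,000 BTU
Gas: input = 47,800,000 / 0.79 = 60,506,329 BTU = 605.1 therm → 605.1 × $3.18 = $1,924.10
Electric: 47,800,000 BTU / 3412 = 14,010 kWh → × $0.0714 = $1,000.27
Difference = |$1,924.10 − $1,000.27| = $923.83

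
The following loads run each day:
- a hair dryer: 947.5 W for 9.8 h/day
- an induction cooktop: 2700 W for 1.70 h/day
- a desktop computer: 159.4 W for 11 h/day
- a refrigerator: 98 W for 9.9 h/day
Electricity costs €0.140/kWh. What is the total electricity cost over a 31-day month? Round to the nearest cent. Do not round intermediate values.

hair dryer: 947.5 W × 9.8 h × 31 d = 287,850 Wh = 287.9 kWh
induction cooktop: 2700 W × 1.70 h × 31 d = 142,290 Wh = 142.3 kWh
desktop computer: 159.4 W × 11 h × 31 d = 54,355 Wh = 54.36 kWh
refrigerator: 98 W × 9.9 h × 31 d = 30,076 Wh = 30.08 kWh
Total energy = 287.9 + 142.3 + 54.36 + 30.08 = 514.6 kWh
Cost = 514.6 kWh × €0.140 = €72.04

€72.04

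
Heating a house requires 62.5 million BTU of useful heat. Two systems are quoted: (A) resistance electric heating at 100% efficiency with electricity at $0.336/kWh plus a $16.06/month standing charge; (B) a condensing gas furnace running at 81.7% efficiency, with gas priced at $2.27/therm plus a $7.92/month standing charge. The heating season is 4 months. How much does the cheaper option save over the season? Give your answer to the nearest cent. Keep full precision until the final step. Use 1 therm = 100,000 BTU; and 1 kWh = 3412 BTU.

$4450.77

Heat load = 62.5 × 10⁶ BTU = 62,500,000 BTU
Gas: input = 62,500,000 / 0.817 = 76,499,388 BTU = 765 therm → 765 × $2.27 = $1,736.54; + 4 × $7.92 standing = $1,768.22
Electric: 62,500,000 BTU / 3412 = 18,320 kWh → × $0.336 = $6,154.75; + 4 × $16.06 standing = $6,218.99
Difference = |$1,768.22 − $6,218.99| = $4,450.77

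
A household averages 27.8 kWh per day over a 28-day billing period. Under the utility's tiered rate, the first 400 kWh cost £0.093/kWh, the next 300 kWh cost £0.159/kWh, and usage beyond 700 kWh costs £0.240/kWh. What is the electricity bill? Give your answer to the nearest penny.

£103.72

Usage = 27.8 kWh/day × 28 days = 778.4 kWh
First 400 kWh × £0.093 = £37.20
Next 300 kWh × £0.159 = £47.70
Remaining 78.4 kWh × £0.240 = £18.82
Total = £103.72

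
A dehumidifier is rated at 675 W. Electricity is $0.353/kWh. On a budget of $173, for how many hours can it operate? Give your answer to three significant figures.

Energy budget = $173 / $0.353 per kWh = 490.1 kWh = 490,085 Wh
Runtime = 490,085 Wh / 675 W = 726.1 h

726 h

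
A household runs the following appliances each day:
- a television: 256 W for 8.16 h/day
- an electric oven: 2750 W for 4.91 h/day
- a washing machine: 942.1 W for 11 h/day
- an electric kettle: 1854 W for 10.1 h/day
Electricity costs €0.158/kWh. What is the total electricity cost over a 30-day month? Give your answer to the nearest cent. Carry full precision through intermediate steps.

television: 256 W × 8.16 h × 30 d = 62,669 Wh = 62.67 kWh
electric oven: 2750 W × 4.91 h × 30 d = 405,075 Wh = 405.1 kWh
washing machine: 942.1 W × 11 h × 30 d = 310,893 Wh = 310.9 kWh
electric kettle: 1854 W × 10.1 h × 30 d = 561,762 Wh = 561.8 kWh
Total energy = 62.67 + 405.1 + 310.9 + 561.8 = 1,340 kWh
Cost = 1,340 kWh × €0.158 = €211.78

€211.78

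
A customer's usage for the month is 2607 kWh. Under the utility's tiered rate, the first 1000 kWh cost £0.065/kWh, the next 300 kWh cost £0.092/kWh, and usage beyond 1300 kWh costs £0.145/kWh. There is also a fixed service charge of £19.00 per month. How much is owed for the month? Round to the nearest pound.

£301

First 1000 kWh × £0.065 = £65.00
Next 300 kWh × £0.092 = £27.60
Remaining 1307 kWh × £0.145 = £189.51
Energy charge = £282.12; + service £19.00 = £301.12 ≈ £301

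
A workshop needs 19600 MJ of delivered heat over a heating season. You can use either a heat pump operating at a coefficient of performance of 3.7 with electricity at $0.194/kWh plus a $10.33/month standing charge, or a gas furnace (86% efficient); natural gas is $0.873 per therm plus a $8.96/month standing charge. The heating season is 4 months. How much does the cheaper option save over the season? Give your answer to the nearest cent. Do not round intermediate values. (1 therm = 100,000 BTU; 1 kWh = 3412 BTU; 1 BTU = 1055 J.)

$102.38

Heat load = 19600 MJ = 19,600,000,000 J / 1055 = 18,578,199 BTU
Gas: input = 18,578,199 / 0.86 = 21,602,557 BTU = 216 therm → 216 × $0.873 = $188.59; + 4 × $8.96 standing = $224.43
Heat pump: 18,578,199 BTU / 3412 = 5,445 kWh heat; / 3.7 = 1,472 kWh in → × $0.194 = $285.49; + 4 × $10.33 standing = $326.81
Difference = |$224.43 − $326.81| = $102.38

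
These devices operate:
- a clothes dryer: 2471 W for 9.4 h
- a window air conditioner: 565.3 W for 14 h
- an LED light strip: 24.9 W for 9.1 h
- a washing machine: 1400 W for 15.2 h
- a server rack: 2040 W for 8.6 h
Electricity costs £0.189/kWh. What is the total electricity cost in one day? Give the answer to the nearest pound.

clothes dryer: 2471 W × 9.4 h = 23,227 Wh = 23.23 kWh
window air conditioner: 565.3 W × 14 h = 7,914 Wh = 7.914 kWh
LED light strip: 24.9 W × 9.1 h = 227 Wh = 0.2266 kWh
washing machine: 1400 W × 15.2 h = 21,280 Wh = 21.28 kWh
server rack: 2040 W × 8.6 h = 17,544 Wh = 17.54 kWh
Total energy = 23.23 + 7.914 + 0.2266 + 21.28 + 17.54 = 70.19 kWh
Cost = 70.19 kWh × £0.189 = £13.27 ≈ £13

£13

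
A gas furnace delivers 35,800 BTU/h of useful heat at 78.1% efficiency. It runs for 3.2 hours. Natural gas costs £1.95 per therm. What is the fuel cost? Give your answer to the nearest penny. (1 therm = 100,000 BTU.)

£2.86

Heat delivered = 35,800 BTU/h × 3.2 h = 114,560 BTU
Gas input = 114,560 / 0.781 = 146,684 BTU
= 146,684 / 100,000 = 1.467 therm
Cost = 1.467 × £1.95/therm = £2.86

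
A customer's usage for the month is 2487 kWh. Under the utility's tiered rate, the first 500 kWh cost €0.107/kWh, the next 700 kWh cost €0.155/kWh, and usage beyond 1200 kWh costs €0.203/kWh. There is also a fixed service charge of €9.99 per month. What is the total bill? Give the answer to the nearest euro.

First 500 kWh × €0.107 = €53.50
Next 700 kWh × €0.155 = €108.50
Remaining 1287 kWh × €0.203 = €261.26
Energy charge = €423.26; + service €9.99 = €433.25 ≈ €433

€433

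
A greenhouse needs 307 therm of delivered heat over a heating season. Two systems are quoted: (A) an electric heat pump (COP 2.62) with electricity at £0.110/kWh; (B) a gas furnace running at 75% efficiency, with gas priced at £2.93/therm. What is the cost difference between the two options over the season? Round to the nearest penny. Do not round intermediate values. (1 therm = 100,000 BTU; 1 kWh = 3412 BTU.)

Heat load = 307 therm × 100,000 = 30,700,000 BTU
Gas: input = 30,700,000 / 0.75 = 40,933,333 BTU = 409.3 therm → 409.3 × £2.93 = £1,199.35
Heat pump: 30,700,000 BTU / 3412 = 8,998 kWh heat; / 2.62 = 3,434 kWh in → × £0.110 = £377.76
Difference = |£1,199.35 − £377.76| = £821.58

£821.58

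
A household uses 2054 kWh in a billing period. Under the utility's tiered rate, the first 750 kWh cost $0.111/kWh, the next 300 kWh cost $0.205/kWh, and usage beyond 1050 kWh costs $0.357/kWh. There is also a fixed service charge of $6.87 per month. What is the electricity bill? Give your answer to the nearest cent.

First 750 kWh × $0.111 = $83.25
Next 300 kWh × $0.205 = $61.50
Remaining 1004 kWh × $0.357 = $358.43
Energy charge = $503.18; + service $6.87 = $510.05

$510.05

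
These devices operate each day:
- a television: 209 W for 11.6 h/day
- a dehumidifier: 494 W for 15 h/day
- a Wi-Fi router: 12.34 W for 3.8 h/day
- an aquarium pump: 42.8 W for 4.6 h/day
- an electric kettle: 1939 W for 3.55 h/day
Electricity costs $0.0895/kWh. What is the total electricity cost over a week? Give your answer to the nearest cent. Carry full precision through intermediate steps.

television: 209 W × 11.6 h × 7 d = 16,971 Wh = 16.97 kWh
dehumidifier: 494 W × 15 h × 7 d = 51,870 Wh = 51.87 kWh
Wi-Fi router: 12.34 W × 3.8 h × 7 d = 328 Wh = 0.3282 kWh
aquarium pump: 42.8 W × 4.6 h × 7 d = 1,378 Wh = 1.378 kWh
electric kettle: 1939 W × 3.55 h × 7 d = 48,184 Wh = 48.18 kWh
Total energy = 16.97 + 51.87 + 0.3282 + 1.378 + 48.18 = 118.7 kWh
Cost = 118.7 kWh × $0.0895 = $10.63

$10.63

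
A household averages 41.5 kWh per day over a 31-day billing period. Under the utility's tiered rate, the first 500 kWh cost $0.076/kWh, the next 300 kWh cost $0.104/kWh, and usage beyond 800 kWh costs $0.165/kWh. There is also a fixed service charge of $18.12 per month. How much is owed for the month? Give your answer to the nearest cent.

$167.59

Usage = 41.5 kWh/day × 31 days = 1286.5 kWh
First 500 kWh × $0.076 = $38.00
Next 300 kWh × $0.104 = $31.20
Remaining 486.5 kWh × $0.165 = $80.27
Energy charge = $149.47; + service $18.12 = $167.59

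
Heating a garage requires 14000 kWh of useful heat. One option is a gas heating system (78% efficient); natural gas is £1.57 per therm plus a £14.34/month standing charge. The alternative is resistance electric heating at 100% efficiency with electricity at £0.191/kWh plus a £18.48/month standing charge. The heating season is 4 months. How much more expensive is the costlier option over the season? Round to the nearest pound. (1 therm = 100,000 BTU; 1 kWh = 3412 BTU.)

£1729

Heat load = 14000 kWh × 3412 = 47,768,000 BTU
Gas: input = 47,768,000 / 0.78 = 61,241,026 BTU = 612.4 therm → 612.4 × £1.57 = £961.48; + 4 × £14.34 standing = £1,018.84
Electric: 47,768,000 BTU / 3412 = 14,000 kWh → × £0.191 = £2,674.00; + 4 × £18.48 standing = £2,747.92
Difference = |£1,018.84 − £2,747.92| = £1,729.08 ≈ £1729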